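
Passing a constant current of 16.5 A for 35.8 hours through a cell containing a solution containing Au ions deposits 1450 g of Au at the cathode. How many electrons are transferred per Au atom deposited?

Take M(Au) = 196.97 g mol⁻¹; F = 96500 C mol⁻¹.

3

Q = I·t = 16.50 A × 128880 s = 2127000 C, so n(e⁻) = 2127000/96500 = 22.04 mol.
n(Au) deposited = 1450 / 196.97 = 7.362 mol.
Electrons per atom = n(e⁻)/n(Au) = 22.04 / 7.362 = 2.99 ≈ 3, so the ion is Au³⁺.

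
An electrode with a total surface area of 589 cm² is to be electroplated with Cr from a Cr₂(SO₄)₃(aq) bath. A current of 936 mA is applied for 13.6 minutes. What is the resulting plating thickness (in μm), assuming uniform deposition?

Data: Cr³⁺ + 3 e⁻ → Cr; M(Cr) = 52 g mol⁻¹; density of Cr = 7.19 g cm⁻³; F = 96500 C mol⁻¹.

0.324 μm

Q = I·t = 0.9360 × 816.00 = 763.8 C; n(e⁻) = 0.007915 mol.
n(Cr) = n(e⁻)/3 = 0.002638 mol, so m = 0.002638 × 52 = 0.1372 g.
Volume = m/ρ = 0.1372 / 7.19 = 0.01908 cm³.
Thickness = V/A = 0.01908 / 589 = 3.24 × 10⁻⁵ cm = 0.324 μm.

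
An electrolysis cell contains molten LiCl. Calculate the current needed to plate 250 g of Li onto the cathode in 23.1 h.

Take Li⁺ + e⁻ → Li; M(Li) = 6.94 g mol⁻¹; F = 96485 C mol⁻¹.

n(Li) = 250 / 6.94 = 36.02 mol.
n(e⁻) = 1 × 36.02 = 36.02 mol.
Q = n(e⁻)·F = 36.02 × 96485 = 3476000 C.
I = Q/t = 3476000 / 83160 s = 41.8 A.

41.8 A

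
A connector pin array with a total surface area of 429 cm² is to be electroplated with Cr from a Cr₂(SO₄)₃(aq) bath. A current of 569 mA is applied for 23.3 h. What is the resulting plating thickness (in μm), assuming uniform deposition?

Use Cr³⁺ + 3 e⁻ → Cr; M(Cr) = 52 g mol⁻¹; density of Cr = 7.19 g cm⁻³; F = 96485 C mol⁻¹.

27.8 μm

Q = I·t = 0.5690 × 83880 = 47730 C; n(e⁻) = 0.4947 mol.
n(Cr) = n(e⁻)/3 = 0.1649 mol, so m = 0.1649 × 52 = 8.574 g.
Volume = m/ρ = 8.574 / 7.19 = 1.193 cm³.
Thickness = V/A = 1.193 / 429 = 0.00278 cm = 27.8 μm.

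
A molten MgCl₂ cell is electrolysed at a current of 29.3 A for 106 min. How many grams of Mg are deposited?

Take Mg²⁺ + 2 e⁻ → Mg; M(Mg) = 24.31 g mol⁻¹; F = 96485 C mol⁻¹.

Q = I·t = 29.30 A × 6360.0 s = 186300 C.
n(e⁻) = Q/F = 186300 / 96485 = 1.931 mol.
Mg²⁺ + 2 e⁻ → Mg, so n(Mg) = n(e⁻)/2 = 0.9657 mol.
m = n·M = 0.9657 × 24.31 = 23.5 g.

23.5 g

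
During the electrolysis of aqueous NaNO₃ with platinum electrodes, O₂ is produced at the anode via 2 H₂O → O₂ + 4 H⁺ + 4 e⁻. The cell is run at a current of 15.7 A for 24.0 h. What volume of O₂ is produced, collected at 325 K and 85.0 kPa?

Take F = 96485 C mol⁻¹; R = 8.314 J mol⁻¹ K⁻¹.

112 L

Q = I·t = 15.70 A × 86400 s = 1356000 C.
n(e⁻) = Q/F = 1356000 / 96485 = 14.06 mol.
4 electrons are transferred per O₂ molecule, so n(O₂) = 14.06 / 4 = 3.515 mol.
V = nRT/P = (3.515 × 8.314 × 325) / (85.0 × 10³ Pa) = 0.112 m³ = 112 L.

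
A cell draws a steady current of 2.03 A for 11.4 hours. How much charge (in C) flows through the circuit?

Q = I·t = 2.030 A × 41040 s = 83300 C.

83300 C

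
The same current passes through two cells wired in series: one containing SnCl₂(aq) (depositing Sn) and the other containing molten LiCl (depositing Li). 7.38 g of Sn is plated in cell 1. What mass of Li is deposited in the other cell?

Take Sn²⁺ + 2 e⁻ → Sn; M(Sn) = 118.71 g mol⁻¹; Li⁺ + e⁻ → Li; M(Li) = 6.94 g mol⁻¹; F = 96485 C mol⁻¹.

n(Sn) = 7.38 / 118.71 = 0.06217 mol.
Since Sn²⁺ + 2 e⁻ → Sn, n(e⁻) passed = 2 × 0.06217 = 0.1243 mol.
Cells in series carry the same charge, so the same 0.1243 mol of electrons passes through cell 2.
Li⁺ + e⁻ → Li, so n(Li) = 0.1243 / 1 = 0.1243 mol.
m(Li) = 0.1243 × 6.94 = 0.863 g.

0.863 g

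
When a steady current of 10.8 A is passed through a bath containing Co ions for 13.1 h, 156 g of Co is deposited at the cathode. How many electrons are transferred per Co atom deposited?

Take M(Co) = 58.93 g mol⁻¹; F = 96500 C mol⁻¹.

2

Q = I·t = 10.80 A × 47160 s = 509300 C, so n(e⁻) = 509300/96500 = 5.278 mol.
n(Co) deposited = 156 / 58.93 = 2.647 mol.
Electrons per atom = n(e⁻)/n(Co) = 5.278 / 2.647 = 1.99 ≈ 2, so the ion is Co²⁺.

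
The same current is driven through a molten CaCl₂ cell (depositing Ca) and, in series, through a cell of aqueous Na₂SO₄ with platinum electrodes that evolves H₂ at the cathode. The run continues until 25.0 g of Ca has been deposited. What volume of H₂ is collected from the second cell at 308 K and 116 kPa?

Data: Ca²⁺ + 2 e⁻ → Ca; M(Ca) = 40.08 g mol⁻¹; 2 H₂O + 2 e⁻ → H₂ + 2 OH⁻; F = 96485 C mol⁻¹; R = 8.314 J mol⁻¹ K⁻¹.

n(Ca) = 25.0 / 40.08 = 0.6238 mol, so n(e⁻) = 2 × 0.6238 = 1.248 mol.
The cells are in series, so the same 1.248 mol of electrons passes through the second cell.
2 H₂O + 2 e⁻ → H₂ + 2 OH⁻ — 2 mol e⁻ per mol H₂, so n(H₂) = 1.248/2 = 0.6238 mol.
V = nRT/P = (0.6238 × 8.314 × 308) / (116 × 10³) = 0.0138 m³ = 13.8 L.

13.8 L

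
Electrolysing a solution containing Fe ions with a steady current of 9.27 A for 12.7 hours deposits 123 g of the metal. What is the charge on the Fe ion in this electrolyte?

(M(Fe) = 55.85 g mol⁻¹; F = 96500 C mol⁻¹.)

+2

Q = I·t = 9.270 A × 45720 s = 423800 C, so n(e⁻) = 423800/96500 = 4.392 mol.
n(Fe) deposited = 123 / 55.85 = 2.202 mol.
Electrons per atom = n(e⁻)/n(Fe) = 4.392 / 2.202 = 1.99 ≈ 2, so the ion is Fe²⁺.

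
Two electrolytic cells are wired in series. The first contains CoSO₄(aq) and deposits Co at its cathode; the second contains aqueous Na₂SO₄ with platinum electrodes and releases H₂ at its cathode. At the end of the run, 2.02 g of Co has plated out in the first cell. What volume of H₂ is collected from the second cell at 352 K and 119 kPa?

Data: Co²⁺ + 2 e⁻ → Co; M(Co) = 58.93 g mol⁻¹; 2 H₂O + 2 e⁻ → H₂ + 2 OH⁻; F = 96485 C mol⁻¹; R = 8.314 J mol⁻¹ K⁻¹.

n(Co) = 2.02 / 58.93 = 0.03428 mol, so n(e⁻) = 2 × 0.03428 = 0.06856 mol.
The cells are in series, so the same 0.06856 mol of electrons passes through the second cell.
2 H₂O + 2 e⁻ → H₂ + 2 OH⁻ — 2 mol e⁻ per mol H₂, so n(H₂) = 0.06856/2 = 0.03428 mol.
V = nRT/P = (0.03428 × 8.314 × 352) / (119 × 10³) = 8.43 × 10⁻⁴ m³ = 0.843 L.

0.843 L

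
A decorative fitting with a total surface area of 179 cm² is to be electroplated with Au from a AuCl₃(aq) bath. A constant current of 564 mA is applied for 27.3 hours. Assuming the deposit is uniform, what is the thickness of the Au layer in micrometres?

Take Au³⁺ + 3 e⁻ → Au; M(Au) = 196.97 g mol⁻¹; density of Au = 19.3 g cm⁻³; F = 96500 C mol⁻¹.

109 μm

Q = I·t = 0.5640 × 98280 = 55430 C; n(e⁻) = 0.5744 mol.
n(Au) = n(e⁻)/3 = 0.1915 mol, so m = 0.1915 × 196.97 = 37.71 g.
Volume = m/ρ = 37.71 / 19.3 = 1.954 cm³.
Thickness = V/A = 1.954 / 179 = 0.0109 cm = 109 μm.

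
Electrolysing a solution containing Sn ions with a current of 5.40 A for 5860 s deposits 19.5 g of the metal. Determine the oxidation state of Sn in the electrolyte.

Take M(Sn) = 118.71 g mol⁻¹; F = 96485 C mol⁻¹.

+2

Q = I·t = 5.400 A × 5860.0 s = 31640 C, so n(e⁻) = 31640/96485 = 0.3280 mol.
n(Sn) deposited = 19.5 / 118.71 = 0.1643 mol.
Electrons per atom = n(e⁻)/n(Sn) = 0.3280 / 0.1643 = 2.00 ≈ 2, so the ion is Sn²⁺.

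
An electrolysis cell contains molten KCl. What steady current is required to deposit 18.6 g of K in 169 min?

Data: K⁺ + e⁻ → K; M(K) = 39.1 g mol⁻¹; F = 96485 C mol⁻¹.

4.53 A

n(K) = 18.6 / 39.1 = 0.4757 mol.
n(e⁻) = 1 × 0.4757 = 0.4757 mol.
Q = n(e⁻)·F = 0.4757 × 96485 = 45900 C.
I = Q/t = 45900 / 10140 s = 4.53 A.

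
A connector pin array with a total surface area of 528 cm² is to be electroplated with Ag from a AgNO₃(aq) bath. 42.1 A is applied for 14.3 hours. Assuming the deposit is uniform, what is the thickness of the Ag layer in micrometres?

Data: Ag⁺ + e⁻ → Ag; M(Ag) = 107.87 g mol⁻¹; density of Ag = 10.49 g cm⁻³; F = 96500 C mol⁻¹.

4370 μm

Q = I·t = 42.10 × 51480 = 2167000 C; n(e⁻) = 22.46 mol.
n(Ag) = n(e⁻)/1 = 22.46 mol, so m = 22.46 × 107.87 = 2423 g.
Volume = m/ρ = 2423 / 10.49 = 231.0 cm³.
Thickness = V/A = 231.0 / 528 = 0.437 cm = 4370 μm.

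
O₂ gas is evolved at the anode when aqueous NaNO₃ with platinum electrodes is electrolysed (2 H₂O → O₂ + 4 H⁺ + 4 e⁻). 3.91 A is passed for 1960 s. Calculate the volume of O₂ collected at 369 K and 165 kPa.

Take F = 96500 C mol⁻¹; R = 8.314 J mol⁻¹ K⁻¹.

0.369 L

Q = I·t = 3.910 A × 1960.0 s = 7664 C.
n(e⁻) = Q/F = 7664 / 96500 = 0.07942 mol.
4 electrons are transferred per O₂ molecule, so n(O₂) = 0.07942 / 4 = 0.01985 mol.
V = nRT/P = (0.01985 × 8.314 × 369) / (165 × 10³ Pa) = 3.69 × 10⁻⁴ m³ = 0.369 L.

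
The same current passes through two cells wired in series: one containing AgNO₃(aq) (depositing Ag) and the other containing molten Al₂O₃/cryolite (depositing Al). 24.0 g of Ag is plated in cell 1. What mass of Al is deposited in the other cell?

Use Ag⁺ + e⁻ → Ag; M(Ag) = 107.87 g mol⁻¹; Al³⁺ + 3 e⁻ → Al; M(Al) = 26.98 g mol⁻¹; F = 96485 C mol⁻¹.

n(Ag) = 24.0 / 107.87 = 0.2225 mol.
Since Ag⁺ + e⁻ → Ag, n(e⁻) passed = 1 × 0.2225 = 0.2225 mol.
Cells in series carry the same charge, so the same 0.2225 mol of electrons passes through cell 2.
Al³⁺ + 3 e⁻ → Al, so n(Al) = 0.2225 / 3 = 0.07416 mol.
m(Al) = 0.07416 × 26.98 = 2.00 g.

2.00 g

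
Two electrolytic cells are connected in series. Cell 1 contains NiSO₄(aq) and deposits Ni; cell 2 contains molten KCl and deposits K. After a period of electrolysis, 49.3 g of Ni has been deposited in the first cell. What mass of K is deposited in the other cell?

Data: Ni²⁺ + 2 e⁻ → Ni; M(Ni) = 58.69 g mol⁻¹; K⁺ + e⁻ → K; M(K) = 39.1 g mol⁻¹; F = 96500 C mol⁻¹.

n(Ni) = 49.3 / 58.69 = 0.8400 mol.
Since Ni²⁺ + 2 e⁻ → Ni, n(e⁻) passed = 2 × 0.8400 = 1.680 mol.
Cells in series carry the same charge, so the same 1.680 mol of electrons passes through cell 2.
K⁺ + e⁻ → K, so n(K) = 1.680 / 1 = 1.680 mol.
m(K) = 1.680 × 39.1 = 65.7 g.

65.7 g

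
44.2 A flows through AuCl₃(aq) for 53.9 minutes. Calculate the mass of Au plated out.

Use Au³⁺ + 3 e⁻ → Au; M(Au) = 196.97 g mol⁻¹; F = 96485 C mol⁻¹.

97.3 g

Q = I·t = 44.20 A × 3234.0 s = 142900 C.
n(e⁻) = Q/F = 142900 / 96485 = 1.482 mol.
Au³⁺ + 3 e⁻ → Au, so n(Au) = n(e⁻)/3 = 0.4938 mol.
m = n·M = 0.4938 × 196.97 = 97.3 g.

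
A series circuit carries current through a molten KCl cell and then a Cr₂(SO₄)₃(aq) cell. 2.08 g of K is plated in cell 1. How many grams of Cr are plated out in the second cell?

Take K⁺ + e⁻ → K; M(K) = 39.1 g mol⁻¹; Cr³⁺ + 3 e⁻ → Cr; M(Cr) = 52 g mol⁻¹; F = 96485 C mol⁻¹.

n(K) = 2.08 / 39.1 = 0.05320 mol.
Since K⁺ + e⁻ → K, n(e⁻) passed = 1 × 0.05320 = 0.05320 mol.
Cells in series carry the same charge, so the same 0.05320 mol of electrons passes through cell 2.
Cr³⁺ + 3 e⁻ → Cr, so n(Cr) = 0.05320 / 3 = 0.01773 mol.
m(Cr) = 0.01773 × 52 = 0.922 g.

0.922 g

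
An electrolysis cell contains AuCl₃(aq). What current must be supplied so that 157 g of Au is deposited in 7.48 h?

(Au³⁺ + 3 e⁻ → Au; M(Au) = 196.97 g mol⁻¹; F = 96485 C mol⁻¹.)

8.57 A

n(Au) = 157 / 196.97 = 0.7971 mol.
n(e⁻) = 3 × 0.7971 = 2.391 mol.
Q = n(e⁻)·F = 2.391 × 96485 = 230700 C.
I = Q/t = 230700 / 26928 s = 8.57 A.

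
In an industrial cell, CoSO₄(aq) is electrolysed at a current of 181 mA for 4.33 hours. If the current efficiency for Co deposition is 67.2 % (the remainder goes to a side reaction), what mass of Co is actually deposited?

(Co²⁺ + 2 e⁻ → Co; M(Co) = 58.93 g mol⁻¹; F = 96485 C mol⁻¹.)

0.579 g

Q = I·t = 0.1810 × 15588 = 2821 C.
n(e⁻) = 2821/96485 = 0.02924 mol; theoretically n(Co) = 0.02924/2 = 0.01462 mol, m_theo = 0.8616 g.
At 67.2 % efficiency, m_actual = 0.672 × 0.8616 = 0.579 g.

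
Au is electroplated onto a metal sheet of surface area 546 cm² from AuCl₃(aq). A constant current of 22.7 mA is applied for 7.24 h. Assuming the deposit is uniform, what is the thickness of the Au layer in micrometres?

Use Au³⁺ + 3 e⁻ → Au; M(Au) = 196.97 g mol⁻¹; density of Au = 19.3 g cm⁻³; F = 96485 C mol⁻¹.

0.382 μm

Q = I·t = 0.02270 × 26064 = 591.7 C; n(e⁻) = 0.006132 mol.
n(Au) = n(e⁻)/3 = 0.002044 mol, so m = 0.002044 × 196.97 = 0.4026 g.
Volume = m/ρ = 0.4026 / 19.3 = 0.02086 cm³.
Thickness = V/A = 0.02086 / 546 = 3.82 × 10⁻⁵ cm = 0.382 μm.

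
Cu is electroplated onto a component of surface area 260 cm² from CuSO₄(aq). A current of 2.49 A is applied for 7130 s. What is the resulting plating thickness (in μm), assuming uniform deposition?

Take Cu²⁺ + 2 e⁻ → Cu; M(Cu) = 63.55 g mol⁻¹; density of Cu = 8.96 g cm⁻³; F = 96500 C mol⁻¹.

Q = I·t = 2.490 × 7130.0 = 17750 C; n(e⁻) = 0.1840 mol.
n(Cu) = n(e⁻)/2 = 0.09199 mol, so m = 0.09199 × 63.55 = 5.846 g.
Volume = m/ρ = 5.846 / 8.96 = 0.6524 cm³.
Thickness = V/A = 0.6524 / 260 = 0.00251 cm = 25.1 μm.

25.1 μm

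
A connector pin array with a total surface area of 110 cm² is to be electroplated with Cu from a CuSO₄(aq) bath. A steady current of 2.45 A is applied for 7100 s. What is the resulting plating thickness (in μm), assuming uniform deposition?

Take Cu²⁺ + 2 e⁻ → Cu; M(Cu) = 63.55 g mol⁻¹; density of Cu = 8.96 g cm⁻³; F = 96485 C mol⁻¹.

Q = I·t = 2.450 × 7100.0 = 17400 C; n(e⁻) = 0.1803 mol.
n(Cu) = n(e⁻)/2 = 0.09014 mol, so m = 0.09014 × 63.55 = 5.729 g.
Volume = m/ρ = 5.729 / 8.96 = 0.6394 cm³.
Thickness = V/A = 0.6394 / 110 = 0.00581 cm = 58.1 μm.

58.1 μm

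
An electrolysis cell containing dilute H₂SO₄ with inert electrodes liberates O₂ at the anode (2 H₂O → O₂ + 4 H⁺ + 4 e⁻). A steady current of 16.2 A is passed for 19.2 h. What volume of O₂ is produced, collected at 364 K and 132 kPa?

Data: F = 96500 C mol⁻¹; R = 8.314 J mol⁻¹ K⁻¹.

66.5 L

Q = I·t = 16.20 A × 69120 s = 1120000 C.
n(e⁻) = Q/F = 1120000 / 96500 = 11.60 mol.
4 electrons are transferred per O₂ molecule, so n(O₂) = 11.60 / 4 = 2.901 mol.
V = nRT/P = (2.901 × 8.314 × 364) / (132 × 10³ Pa) = 0.0665 m³ = 66.5 L.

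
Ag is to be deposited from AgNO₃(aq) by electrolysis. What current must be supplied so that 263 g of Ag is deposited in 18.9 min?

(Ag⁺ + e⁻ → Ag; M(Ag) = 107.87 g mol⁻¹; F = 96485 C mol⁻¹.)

n(Ag) = 263 / 107.87 = 2.438 mol.
n(e⁻) = 1 × 2.438 = 2.438 mol.
Q = n(e⁻)·F = 2.438 × 96485 = 235200 C.
I = Q/t = 235200 / 1134.0 s = 207 A.

207 A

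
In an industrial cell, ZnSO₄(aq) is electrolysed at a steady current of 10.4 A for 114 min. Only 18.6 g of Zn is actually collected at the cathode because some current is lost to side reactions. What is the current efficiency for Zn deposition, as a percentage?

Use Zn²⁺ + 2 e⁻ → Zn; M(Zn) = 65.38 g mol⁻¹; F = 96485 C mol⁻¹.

Q = I·t = 10.40 × 6840.0 = 71140 C; n(e⁻) = 71140/96485 = 0.7373 mol.
Theoretical n(Zn) = n(e⁻)/2 = 0.3686 mol, i.e. m_theo = 0.3686 × 65.38 = 24.10 g.
Efficiency = m_actual / m_theo = 18.6 / 24.10 = 77.2 %.

77.2 %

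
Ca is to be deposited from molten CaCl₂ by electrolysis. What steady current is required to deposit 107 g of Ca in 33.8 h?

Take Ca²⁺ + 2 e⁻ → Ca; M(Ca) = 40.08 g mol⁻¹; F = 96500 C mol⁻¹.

n(Ca) = 107 / 40.08 = 2.670 mol.
n(e⁻) = 2 × 2.670 = 5.339 mol.
Q = n(e⁻)·F = 5.339 × 96500 = 515200 C.
I = Q/t = 515200 / 121680 s = 4.23 A.

4.23 A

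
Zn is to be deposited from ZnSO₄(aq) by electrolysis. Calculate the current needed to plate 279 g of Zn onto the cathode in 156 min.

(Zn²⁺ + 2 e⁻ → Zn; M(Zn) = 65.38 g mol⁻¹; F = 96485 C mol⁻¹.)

n(Zn) = 279 / 65.38 = 4.267 mol.
n(e⁻) = 2 × 4.267 = 8.535 mol.
Q = n(e⁻)·F = 8.535 × 96485 = 823500 C.
I = Q/t = 823500 / 9360.0 s = 88.0 A.

88.0 A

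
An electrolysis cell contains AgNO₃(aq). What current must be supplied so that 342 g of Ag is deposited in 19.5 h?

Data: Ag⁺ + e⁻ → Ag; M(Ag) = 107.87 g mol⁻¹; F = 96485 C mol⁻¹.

4.36 A

n(Ag) = 342 / 107.87 = 3.170 mol.
n(e⁻) = 1 × 3.170 = 3.170 mol.
Q = n(e⁻)·F = 3.170 × 96485 = 305900 C.
I = Q/t = 305900 / 70200 s = 4.36 A.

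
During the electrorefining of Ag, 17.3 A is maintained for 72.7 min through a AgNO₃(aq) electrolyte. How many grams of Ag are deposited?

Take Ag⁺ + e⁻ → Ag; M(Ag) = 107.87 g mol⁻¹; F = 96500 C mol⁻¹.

84.4 g

Q = I·t = 17.30 A × 4362.0 s = 75460 C.
n(e⁻) = Q/F = 75460 / 96500 = 0.7820 mol.
Ag⁺ + e⁻ → Ag, so n(Ag) = n(e⁻)/1 = 0.7820 mol.
m = n·M = 0.7820 × 107.87 = 84.4 g.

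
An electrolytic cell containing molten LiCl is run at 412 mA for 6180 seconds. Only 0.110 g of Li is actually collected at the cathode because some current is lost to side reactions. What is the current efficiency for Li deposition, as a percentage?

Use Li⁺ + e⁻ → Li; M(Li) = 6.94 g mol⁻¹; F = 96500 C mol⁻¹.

60.1 %

Q = I·t = 0.4120 × 6180.0 = 2546 C; n(e⁻) = 2546/96500 = 0.02639 mol.
Theoretical n(Li) = n(e⁻)/1 = 0.02639 mol, i.e. m_theo = 0.02639 × 6.94 = 0.1831 g.
Efficiency = m_actual / m_theo = 0.110 / 0.1831 = 60.1 %.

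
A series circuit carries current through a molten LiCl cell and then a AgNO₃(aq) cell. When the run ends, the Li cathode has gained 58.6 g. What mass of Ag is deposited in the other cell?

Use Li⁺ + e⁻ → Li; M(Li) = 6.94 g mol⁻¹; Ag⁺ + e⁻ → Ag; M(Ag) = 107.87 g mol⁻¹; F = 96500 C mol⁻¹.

n(Li) = 58.6 / 6.94 = 8.444 mol.
Since Li⁺ + e⁻ → Li, n(e⁻) passed = 1 × 8.444 = 8.444 mol.
Cells in series carry the same charge, so the same 8.444 mol of electrons passes through cell 2.
Ag⁺ + e⁻ → Ag, so n(Ag) = 8.444 / 1 = 8.444 mol.
m(Ag) = 8.444 × 107.87 = 911 g.

911 g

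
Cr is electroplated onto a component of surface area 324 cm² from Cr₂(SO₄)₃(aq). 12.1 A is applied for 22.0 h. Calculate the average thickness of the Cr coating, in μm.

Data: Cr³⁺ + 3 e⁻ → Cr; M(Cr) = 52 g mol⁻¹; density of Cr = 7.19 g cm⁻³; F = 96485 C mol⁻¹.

Q = I·t = 12.10 × 79200 = 958300 C; n(e⁻) = 9.932 mol.
n(Cr) = n(e⁻)/3 = 3.311 mol, so m = 3.311 × 52 = 172.2 g.
Volume = m/ρ = 172.2 / 7.19 = 23.94 cm³.
Thickness = V/A = 23.94 / 324 = 0.0739 cm = 739 μm.

739 μm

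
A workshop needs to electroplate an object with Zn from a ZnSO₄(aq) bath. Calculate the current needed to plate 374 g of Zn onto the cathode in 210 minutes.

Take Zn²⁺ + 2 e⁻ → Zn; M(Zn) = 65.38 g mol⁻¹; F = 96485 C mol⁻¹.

n(Zn) = 374 / 65.38 = 5.720 mol.
n(e⁻) = 2 × 5.720 = 11.44 mol.
Q = n(e⁻)·F = 11.44 × 96485 = 1104000 C.
I = Q/t = 1104000 / 12600 s = 87.6 A.

87.6 A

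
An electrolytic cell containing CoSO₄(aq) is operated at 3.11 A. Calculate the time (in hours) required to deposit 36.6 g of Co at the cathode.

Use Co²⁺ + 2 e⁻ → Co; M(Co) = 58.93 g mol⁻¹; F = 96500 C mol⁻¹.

n(Co) = m/M = 36.6 / 58.93 = 0.6211 mol.
Each Co atom requires 2 electrons, so n(e⁻) = 2 × 0.6211 = 1.242 mol.
Q = n(e⁻)·F = 1.242 × 96500 = 119900 C.
t = Q/I = 119900 / 3.110 A = 38540 s = 10.7 h.

10.7 h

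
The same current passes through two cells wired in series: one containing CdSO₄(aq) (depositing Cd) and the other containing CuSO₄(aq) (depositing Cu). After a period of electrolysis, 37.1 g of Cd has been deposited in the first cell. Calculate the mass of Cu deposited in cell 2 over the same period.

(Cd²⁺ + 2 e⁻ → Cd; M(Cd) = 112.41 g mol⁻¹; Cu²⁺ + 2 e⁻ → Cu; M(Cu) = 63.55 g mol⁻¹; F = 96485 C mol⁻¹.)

21.0 g

n(Cd) = 37.1 / 112.41 = 0.3300 mol.
Since Cd²⁺ + 2 e⁻ → Cd, n(e⁻) passed = 2 × 0.3300 = 0.6601 mol.
Cells in series carry the same charge, so the same 0.6601 mol of electrons passes through cell 2.
Cu²⁺ + 2 e⁻ → Cu, so n(Cu) = 0.6601 / 2 = 0.3300 mol.
m(Cu) = 0.3300 × 63.55 = 21.0 g.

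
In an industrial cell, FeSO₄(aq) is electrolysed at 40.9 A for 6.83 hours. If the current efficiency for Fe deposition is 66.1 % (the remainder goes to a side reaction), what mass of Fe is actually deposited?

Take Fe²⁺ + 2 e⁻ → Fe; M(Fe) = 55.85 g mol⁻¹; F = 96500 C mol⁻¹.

Q = I·t = 40.90 × 24588 = 1006000 C.
n(e⁻) = 1006000/96500 = 10.42 mol; theoretically n(Fe) = 10.42/2 = 5.211 mol, m_theo = 291.0 g.
At 66.1 % efficiency, m_actual = 0.661 × 291.0 = 192 g.

192 g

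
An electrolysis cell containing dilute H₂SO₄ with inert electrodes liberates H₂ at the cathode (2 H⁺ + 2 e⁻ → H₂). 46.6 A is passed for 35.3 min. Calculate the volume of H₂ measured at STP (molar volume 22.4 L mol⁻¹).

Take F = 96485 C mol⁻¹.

Q = I·t = 46.60 A × 2118.0 s = 98700 C.
n(e⁻) = Q/F = 98700 / 96485 = 1.023 mol.
2 electrons are transferred per H₂ molecule, so n(H₂) = 1.023 / 2 = 0.5115 mol.
V = n × V_m = 0.5115 × 22.4 = 11.5 L.

11.5 L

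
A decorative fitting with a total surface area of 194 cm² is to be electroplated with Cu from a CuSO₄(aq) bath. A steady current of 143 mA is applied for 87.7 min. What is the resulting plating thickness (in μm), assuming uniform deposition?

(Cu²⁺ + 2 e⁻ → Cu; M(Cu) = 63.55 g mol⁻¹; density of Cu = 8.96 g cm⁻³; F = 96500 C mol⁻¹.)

1.43 μm

Q = I·t = 0.1430 × 5262.0 = 752.5 C; n(e⁻) = 0.007798 mol.
n(Cu) = n(e⁻)/2 = 0.003899 mol, so m = 0.003899 × 63.55 = 0.2478 g.
Volume = m/ρ = 0.2478 / 8.96 = 0.02765 cm³.
Thickness = V/A = 0.02765 / 194 = 1.43 × 10⁻⁴ cm = 1.43 μm.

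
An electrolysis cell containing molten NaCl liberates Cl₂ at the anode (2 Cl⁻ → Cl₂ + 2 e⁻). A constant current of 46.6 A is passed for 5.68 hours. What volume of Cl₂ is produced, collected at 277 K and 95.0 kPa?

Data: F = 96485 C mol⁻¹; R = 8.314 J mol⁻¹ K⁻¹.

120 L

Q = I·t = 46.60 A × 20448 s = 952900 C.
n(e⁻) = Q/F = 952900 / 96485 = 9.876 mol.
2 electrons are transferred per Cl₂ molecule, so n(Cl₂) = 9.876 / 2 = 4.938 mol.
V = nRT/P = (4.938 × 8.314 × 277) / (95.0 × 10³ Pa) = 0.120 m³ = 120 L.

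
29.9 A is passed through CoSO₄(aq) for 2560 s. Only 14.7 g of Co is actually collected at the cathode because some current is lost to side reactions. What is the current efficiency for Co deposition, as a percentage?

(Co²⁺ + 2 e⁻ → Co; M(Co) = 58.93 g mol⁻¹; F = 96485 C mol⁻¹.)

62.9 %

Q = I·t = 29.90 × 2560.0 = 76540 C; n(e⁻) = 76540/96485 = 0.7933 mol.
Theoretical n(Co) = n(e⁻)/2 = 0.3967 mol, i.e. m_theo = 0.3967 × 58.93 = 23.38 g.
Efficiency = m_actual / m_theo = 14.7 / 23.38 = 62.9 %.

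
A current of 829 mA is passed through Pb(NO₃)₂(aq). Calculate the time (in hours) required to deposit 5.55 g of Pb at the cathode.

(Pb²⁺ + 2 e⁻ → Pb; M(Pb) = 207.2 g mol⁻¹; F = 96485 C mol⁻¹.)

1.73 h

n(Pb) = m/M = 5.55 / 207.2 = 0.02679 mol.
Each Pb atom requires 2 electrons, so n(e⁻) = 2 × 0.02679 = 0.05357 mol.
Q = n(e⁻)·F = 0.05357 × 96485 = 5169 C.
t = Q/I = 5169 / 0.8290 A = 6235 s = 1.73 h.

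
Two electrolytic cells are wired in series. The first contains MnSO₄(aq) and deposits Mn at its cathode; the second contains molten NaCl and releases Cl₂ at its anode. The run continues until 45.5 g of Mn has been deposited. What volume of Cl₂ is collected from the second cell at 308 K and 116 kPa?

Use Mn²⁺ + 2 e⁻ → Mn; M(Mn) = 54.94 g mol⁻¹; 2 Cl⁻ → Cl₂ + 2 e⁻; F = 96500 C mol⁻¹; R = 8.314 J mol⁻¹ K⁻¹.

n(Mn) = 45.5 / 54.94 = 0.8282 mol, so n(e⁻) = 2 × 0.8282 = 1.656 mol.
The cells are in series, so the same 1.656 mol of electrons passes through the second cell.
2 Cl⁻ → Cl₂ + 2 e⁻ — 2 mol e⁻ per mol Cl₂, so n(Cl₂) = 1.656/2 = 0.8282 mol.
V = nRT/P = (0.8282 × 8.314 × 308) / (116 × 10³) = 0.0183 m³ = 18.3 L.

18.3 L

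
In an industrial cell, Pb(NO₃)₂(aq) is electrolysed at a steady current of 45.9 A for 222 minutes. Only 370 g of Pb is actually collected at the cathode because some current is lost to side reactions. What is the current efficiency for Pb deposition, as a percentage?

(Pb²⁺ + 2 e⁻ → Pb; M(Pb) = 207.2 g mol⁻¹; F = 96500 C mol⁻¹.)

56.4 %

Q = I·t = 45.90 × 13320 = 611400 C; n(e⁻) = 611400/96500 = 6.336 mol.
Theoretical n(Pb) = n(e⁻)/2 = 3.168 mol, i.e. m_theo = 3.168 × 207.2 = 656.4 g.
Efficiency = m_actual / m_theo = 370 / 656.4 = 56.4 %.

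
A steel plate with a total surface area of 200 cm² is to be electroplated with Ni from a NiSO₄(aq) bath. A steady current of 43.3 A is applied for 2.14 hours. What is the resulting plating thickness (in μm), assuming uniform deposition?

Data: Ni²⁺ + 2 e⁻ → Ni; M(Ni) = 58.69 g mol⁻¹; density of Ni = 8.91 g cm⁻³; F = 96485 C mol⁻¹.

569 μm

Q = I·t = 43.30 × 7704.0 = 333600 C; n(e⁻) = 3.457 mol.
n(Ni) = n(e⁻)/2 = 1.729 mol, so m = 1.729 × 58.69 = 101.5 g.
Volume = m/ρ = 101.5 / 8.91 = 11.39 cm³.
Thickness = V/A = 11.39 / 200 = 0.0569 cm = 569 μm.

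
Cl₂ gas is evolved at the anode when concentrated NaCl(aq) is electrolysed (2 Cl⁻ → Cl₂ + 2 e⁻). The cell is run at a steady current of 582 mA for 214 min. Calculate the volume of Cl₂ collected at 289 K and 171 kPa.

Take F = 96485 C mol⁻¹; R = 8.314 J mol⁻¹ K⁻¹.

0.544 L

Q = I·t = 0.5820 A × 12840 s = 7473 C.
n(e⁻) = Q/F = 7473 / 96485 = 0.07745 mol.
2 electrons are transferred per Cl₂ molecule, so n(Cl₂) = 0.07745 / 2 = 0.03873 mol.
V = nRT/P = (0.03873 × 8.314 × 289) / (171 × 10³ Pa) = 5.44 × 10⁻⁴ m³ = 0.544 L.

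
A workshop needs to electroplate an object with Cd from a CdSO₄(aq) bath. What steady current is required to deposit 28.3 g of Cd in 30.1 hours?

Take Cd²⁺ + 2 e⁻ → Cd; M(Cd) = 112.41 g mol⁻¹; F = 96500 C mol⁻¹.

0.448 A

n(Cd) = 28.3 / 112.41 = 0.2518 mol.
n(e⁻) = 2 × 0.2518 = 0.5035 mol.
Q = n(e⁻)·F = 0.5035 × 96500 = 48590 C.
I = Q/t = 48590 / 108360 s = 0.448 A.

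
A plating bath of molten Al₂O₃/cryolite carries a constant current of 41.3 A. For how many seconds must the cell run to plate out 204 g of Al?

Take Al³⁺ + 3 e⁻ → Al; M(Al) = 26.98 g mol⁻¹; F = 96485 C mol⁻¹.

n(Al) = m/M = 204 / 26.98 = 7.561 mol.
Each Al atom requires 3 electrons, so n(e⁻) = 3 × 7.561 = 22.68 mol.
Q = n(e⁻)·F = 22.68 × 96485 = 2189000 C.
t = Q/I = 2189000 / 41.30 A = 52990 s.

53000 s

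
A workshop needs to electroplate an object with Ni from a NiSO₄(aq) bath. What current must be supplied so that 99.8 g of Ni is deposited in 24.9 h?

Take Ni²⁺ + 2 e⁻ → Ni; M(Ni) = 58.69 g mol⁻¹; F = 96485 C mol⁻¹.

3.66 A

n(Ni) = 99.8 / 58.69 = 1.700 mol.
n(e⁻) = 2 × 1.700 = 3.401 mol.
Q = n(e⁻)·F = 3.401 × 96485 = 328100 C.
I = Q/t = 328100 / 89640 s = 3.66 A.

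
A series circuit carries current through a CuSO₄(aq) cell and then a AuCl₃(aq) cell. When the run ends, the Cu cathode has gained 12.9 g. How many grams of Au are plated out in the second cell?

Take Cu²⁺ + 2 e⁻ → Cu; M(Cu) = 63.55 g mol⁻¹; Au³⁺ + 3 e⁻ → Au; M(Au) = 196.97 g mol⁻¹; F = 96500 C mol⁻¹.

n(Cu) = 12.9 / 63.55 = 0.2030 mol.
Since Cu²⁺ + 2 e⁻ → Cu, n(e⁻) passed = 2 × 0.2030 = 0.4060 mol.
Cells in series carry the same charge, so the same 0.4060 mol of electrons passes through cell 2.
Au³⁺ + 3 e⁻ → Au, so n(Au) = 0.4060 / 3 = 0.1353 mol.
m(Au) = 0.1353 × 196.97 = 26.7 g.

26.7 g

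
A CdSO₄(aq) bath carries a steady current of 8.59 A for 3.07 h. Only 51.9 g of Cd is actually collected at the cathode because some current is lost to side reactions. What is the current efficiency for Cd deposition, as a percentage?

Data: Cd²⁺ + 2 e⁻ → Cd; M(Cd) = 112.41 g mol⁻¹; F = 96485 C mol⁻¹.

Q = I·t = 8.590 × 11052 = 94940 C; n(e⁻) = 94940/96485 = 0.9840 mol.
Theoretical n(Cd) = n(e⁻)/2 = 0.4920 mol, i.e. m_theo = 0.4920 × 112.41 = 55.30 g.
Efficiency = m_actual / m_theo = 51.9 / 55.30 = 93.8 %.

93.8 %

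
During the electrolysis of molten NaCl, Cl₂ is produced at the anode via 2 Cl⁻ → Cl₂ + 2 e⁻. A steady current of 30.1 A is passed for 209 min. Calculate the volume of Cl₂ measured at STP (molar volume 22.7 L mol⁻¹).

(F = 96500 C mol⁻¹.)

Q = I·t = 30.10 A × 12540 s = 377500 C.
n(e⁻) = Q/F = 377500 / 96500 = 3.911 mol.
2 electrons are transferred per Cl₂ molecule, so n(Cl₂) = 3.911 / 2 = 1.956 mol.
V = n × V_m = 1.956 × 22.7 = 44.4 L.

44.4 L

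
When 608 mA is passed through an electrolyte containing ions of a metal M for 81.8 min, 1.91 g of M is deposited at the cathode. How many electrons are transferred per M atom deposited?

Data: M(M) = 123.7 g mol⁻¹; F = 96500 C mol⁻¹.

2

Q = I·t = 0.6080 A × 4908.0 s = 2984 C, so n(e⁻) = 2984/96500 = 0.03092 mol.
n(M) deposited = 1.91 / 123.7 = 0.01544 mol.
Electrons per atom = n(e⁻)/n(M) = 0.03092 / 0.01544 = 2.00 ≈ 2, so the ion is M²⁺.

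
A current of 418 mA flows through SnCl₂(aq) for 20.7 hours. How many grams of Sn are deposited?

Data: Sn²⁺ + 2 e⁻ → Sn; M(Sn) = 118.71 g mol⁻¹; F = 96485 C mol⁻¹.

Q = I·t = 0.4180 A × 74520 s = 31150 C.
n(e⁻) = Q/F = 31150 / 96485 = 0.3228 mol.
Sn²⁺ + 2 e⁻ → Sn, so n(Sn) = n(e⁻)/2 = 0.1614 mol.
m = n·M = 0.1614 × 118.71 = 19.2 g.

19.2 g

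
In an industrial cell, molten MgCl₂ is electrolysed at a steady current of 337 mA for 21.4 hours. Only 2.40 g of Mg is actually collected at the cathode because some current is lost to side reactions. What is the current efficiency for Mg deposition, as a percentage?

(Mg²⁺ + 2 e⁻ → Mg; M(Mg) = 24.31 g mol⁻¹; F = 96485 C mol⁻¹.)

Q = I·t = 0.3370 × 77040 = 25960 C; n(e⁻) = 25960/96485 = 0.2691 mol.
Theoretical n(Mg) = n(e⁻)/2 = 0.1345 mol, i.e. m_theo = 0.1345 × 24.31 = 3.271 g.
Efficiency = m_actual / m_theo = 2.40 / 3.271 = 73.4 %.

73.4 %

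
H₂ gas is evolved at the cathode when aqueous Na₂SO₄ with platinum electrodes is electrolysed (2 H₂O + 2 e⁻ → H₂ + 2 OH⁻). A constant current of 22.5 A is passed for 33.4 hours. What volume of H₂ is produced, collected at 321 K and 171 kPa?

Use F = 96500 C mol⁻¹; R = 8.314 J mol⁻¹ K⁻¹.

219 L

Q = I·t = 22.50 A × 120240 s = 2705000 C.
n(e⁻) = Q/F = 2705000 / 96500 = 28.04 mol.
2 electrons are transferred per H₂ molecule, so n(H₂) = 28.04 / 2 = 14.02 mol.
V = nRT/P = (14.02 × 8.314 × 321) / (171 × 10³ Pa) = 0.219 m³ = 219 L.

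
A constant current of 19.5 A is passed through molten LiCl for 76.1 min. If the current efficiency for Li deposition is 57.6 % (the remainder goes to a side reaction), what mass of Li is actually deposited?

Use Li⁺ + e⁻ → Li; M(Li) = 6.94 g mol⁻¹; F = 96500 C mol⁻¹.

Q = I·t = 19.50 × 4566.0 = 89040 C.
n(e⁻) = 89040/96500 = 0.9227 mol; theoretically n(Li) = 0.9227/1 = 0.9227 mol, m_theo = 6.403 g.
At 57.6 % efficiency, m_actual = 0.576 × 6.403 = 3.69 g.

3.69 g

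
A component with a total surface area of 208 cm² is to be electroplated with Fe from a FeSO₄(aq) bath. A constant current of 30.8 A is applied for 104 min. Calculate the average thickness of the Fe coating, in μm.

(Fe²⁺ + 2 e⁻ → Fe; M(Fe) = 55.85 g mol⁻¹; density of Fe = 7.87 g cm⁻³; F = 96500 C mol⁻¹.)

Q = I·t = 30.80 × 6240.0 = 192200 C; n(e⁻) = 1.992 mol.
n(Fe) = n(e⁻)/2 = 0.9958 mol, so m = 0.9958 × 55.85 = 55.62 g.
Volume = m/ρ = 55.62 / 7.87 = 7.067 cm³.
Thickness = V/A = 7.067 / 208 = 0.0340 cm = 340 μm.

340 μm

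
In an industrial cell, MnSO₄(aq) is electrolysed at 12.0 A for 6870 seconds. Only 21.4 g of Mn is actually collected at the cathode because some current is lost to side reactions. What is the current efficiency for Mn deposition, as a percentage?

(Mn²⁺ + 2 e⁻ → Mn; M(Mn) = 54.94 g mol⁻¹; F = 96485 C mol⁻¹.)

Q = I·t = 12.00 × 6870.0 = 82440 C; n(e⁻) = 82440/96485 = 0.8544 mol.
Theoretical n(Mn) = n(e⁻)/2 = 0.4272 mol, i.e. m_theo = 0.4272 × 54.94 = 23.47 g.
Efficiency = m_actual / m_theo = 21.4 / 23.47 = 91.2 %.

91.2 %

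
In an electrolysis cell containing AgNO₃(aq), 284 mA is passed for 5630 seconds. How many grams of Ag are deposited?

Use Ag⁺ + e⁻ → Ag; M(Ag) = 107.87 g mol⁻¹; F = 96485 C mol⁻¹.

Q = I·t = 0.2840 A × 5630.0 s = 1599 C.
n(e⁻) = Q/F = 1599 / 96485 = 0.01657 mol.
Ag⁺ + e⁻ → Ag, so n(Ag) = n(e⁻)/1 = 0.01657 mol.
m = n·M = 0.01657 × 107.87 = 1.79 g.

1.79 g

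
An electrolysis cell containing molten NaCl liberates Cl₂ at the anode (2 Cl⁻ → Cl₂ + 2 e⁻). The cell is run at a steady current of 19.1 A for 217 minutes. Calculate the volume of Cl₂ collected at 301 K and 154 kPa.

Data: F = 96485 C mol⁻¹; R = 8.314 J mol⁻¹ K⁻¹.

20.9 L

Q = I·t = 19.10 A × 13020 s = 248700 C.
n(e⁻) = Q/F = 248700 / 96485 = 2.577 mol.
2 electrons are transferred per Cl₂ molecule, so n(Cl₂) = 2.577 / 2 = 1.289 mol.
V = nRT/P = (1.289 × 8.314 × 301) / (154 × 10³ Pa) = 0.0209 m³ = 20.9 L.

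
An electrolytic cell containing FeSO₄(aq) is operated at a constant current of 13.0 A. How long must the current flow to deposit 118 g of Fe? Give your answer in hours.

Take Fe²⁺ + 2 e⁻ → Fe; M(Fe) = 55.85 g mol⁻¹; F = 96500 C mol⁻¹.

8.71 h

n(Fe) = m/M = 118 / 55.85 = 2.113 mol.
Each Fe atom requires 2 electrons, so n(e⁻) = 2 × 2.113 = 4.226 mol.
Q = n(e⁻)·F = 4.226 × 96500 = 407800 C.
t = Q/I = 407800 / 13.00 A = 31370 s = 8.71 h.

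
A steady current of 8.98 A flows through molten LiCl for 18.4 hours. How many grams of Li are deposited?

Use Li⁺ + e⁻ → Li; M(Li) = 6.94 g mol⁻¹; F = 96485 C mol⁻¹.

42.8 g

Q = I·t = 8.980 A × 66240 s = 594800 C.
n(e⁻) = Q/F = 594800 / 96485 = 6.165 mol.
Li⁺ + e⁻ → Li, so n(Li) = n(e⁻)/1 = 6.165 mol.
m = n·M = 6.165 × 6.94 = 42.8 g.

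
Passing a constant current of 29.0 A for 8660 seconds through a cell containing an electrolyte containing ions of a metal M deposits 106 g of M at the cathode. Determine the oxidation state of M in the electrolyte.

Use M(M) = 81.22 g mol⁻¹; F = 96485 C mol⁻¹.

+2

Q = I·t = 29.00 A × 8660.0 s = 251100 C, so n(e⁻) = 251100/96485 = 2.603 mol.
n(M) deposited = 106 / 81.22 = 1.305 mol.
Electrons per atom = n(e⁻)/n(M) = 2.603 / 1.305 = 1.99 ≈ 2, so the ion is M²⁺.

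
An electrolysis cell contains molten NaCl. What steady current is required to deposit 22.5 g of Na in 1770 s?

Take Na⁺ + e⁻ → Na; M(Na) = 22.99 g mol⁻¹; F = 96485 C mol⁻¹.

n(Na) = 22.5 / 22.99 = 0.9787 mol.
n(e⁻) = 1 × 0.9787 = 0.9787 mol.
Q = n(e⁻)·F = 0.9787 × 96485 = 94430 C.
I = Q/t = 94430 / 1770.0 s = 53.3 A.

53.3 A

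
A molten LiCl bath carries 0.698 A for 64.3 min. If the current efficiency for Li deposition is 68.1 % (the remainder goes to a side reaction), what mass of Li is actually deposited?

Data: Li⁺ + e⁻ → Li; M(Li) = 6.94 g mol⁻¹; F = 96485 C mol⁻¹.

Q = I·t = 0.6980 × 3858.0 = 2693 C.
n(e⁻) = 2693/96485 = 0.02791 mol; theoretically n(Li) = 0.02791/1 = 0.02791 mol, m_theo = 0.1937 g.
At 68.1 % efficiency, m_actual = 0.681 × 0.1937 = 0.132 g.

0.132 g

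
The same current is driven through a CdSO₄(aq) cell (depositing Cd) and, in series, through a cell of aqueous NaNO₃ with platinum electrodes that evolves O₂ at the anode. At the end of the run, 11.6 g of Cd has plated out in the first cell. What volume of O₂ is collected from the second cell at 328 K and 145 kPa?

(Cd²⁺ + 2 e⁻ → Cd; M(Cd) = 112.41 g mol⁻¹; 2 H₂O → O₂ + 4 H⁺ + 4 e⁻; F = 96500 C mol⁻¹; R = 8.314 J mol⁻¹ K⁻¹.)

n(Cd) = 11.6 / 112.41 = 0.1032 mol, so n(e⁻) = 2 × 0.1032 = 0.2064 mol.
The cells are in series, so the same 0.2064 mol of electrons passes through the second cell.
2 H₂O → O₂ + 4 H⁺ + 4 e⁻ — 4 mol e⁻ per mol O₂, so n(O₂) = 0.2064/4 = 0.05160 mol.
V = nRT/P = (0.05160 × 8.314 × 328) / (145 × 10³) = 9.70 × 10⁻⁴ m³ = 0.970 L.

0.970 L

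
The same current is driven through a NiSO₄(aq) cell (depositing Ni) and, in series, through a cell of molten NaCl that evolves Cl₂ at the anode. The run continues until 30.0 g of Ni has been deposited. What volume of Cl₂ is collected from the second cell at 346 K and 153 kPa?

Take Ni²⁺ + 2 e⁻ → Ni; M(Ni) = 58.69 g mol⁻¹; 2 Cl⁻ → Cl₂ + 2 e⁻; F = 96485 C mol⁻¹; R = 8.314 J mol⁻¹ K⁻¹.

n(Ni) = 30.0 / 58.69 = 0.5112 mol, so n(e⁻) = 2 × 0.5112 = 1.022 mol.
The cells are in series, so the same 1.022 mol of electrons passes through the second cell.
2 Cl⁻ → Cl₂ + 2 e⁻ — 2 mol e⁻ per mol Cl₂, so n(Cl₂) = 1.022/2 = 0.5112 mol.
V = nRT/P = (0.5112 × 8.314 × 346) / (153 × 10³) = 0.00961 m³ = 9.61 L.

9.61 L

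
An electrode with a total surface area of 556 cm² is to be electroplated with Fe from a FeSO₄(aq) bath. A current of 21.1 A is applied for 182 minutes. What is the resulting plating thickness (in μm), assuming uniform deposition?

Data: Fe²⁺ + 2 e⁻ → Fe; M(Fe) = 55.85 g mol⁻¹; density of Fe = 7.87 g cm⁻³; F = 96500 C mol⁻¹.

152 μm

Q = I·t = 21.10 × 10920 = 230400 C; n(e⁻) = 2.388 mol.
n(Fe) = n(e⁻)/2 = 1.194 mol, so m = 1.194 × 55.85 = 66.68 g.
Volume = m/ρ = 66.68 / 7.87 = 8.472 cm³.
Thickness = V/A = 8.472 / 556 = 0.0152 cm = 152 μm.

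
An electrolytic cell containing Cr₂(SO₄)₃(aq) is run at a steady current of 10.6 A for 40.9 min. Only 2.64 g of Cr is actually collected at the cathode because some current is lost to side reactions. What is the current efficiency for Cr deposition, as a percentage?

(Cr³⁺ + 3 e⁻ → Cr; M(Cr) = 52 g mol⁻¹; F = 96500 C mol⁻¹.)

Q = I·t = 10.60 × 2454.0 = 26010 C; n(e⁻) = 26010/96500 = 0.2696 mol.
Theoretical n(Cr) = n(e⁻)/3 = 0.08985 mol, i.e. m_theo = 0.08985 × 52 = 4.672 g.
Efficiency = m_actual / m_theo = 2.64 / 4.672 = 56.5 %.

56.5 %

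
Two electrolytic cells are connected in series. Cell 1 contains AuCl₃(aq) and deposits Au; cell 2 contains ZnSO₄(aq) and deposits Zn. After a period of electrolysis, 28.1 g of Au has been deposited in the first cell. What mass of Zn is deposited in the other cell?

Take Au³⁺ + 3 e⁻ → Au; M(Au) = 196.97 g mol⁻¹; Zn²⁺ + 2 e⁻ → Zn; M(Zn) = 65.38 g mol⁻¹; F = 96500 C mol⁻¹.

14.0 g

n(Au) = 28.1 / 196.97 = 0.1427 mol.
Since Au³⁺ + 3 e⁻ → Au, n(e⁻) passed = 3 × 0.1427 = 0.4280 mol.
Cells in series carry the same charge, so the same 0.4280 mol of electrons passes through cell 2.
Zn²⁺ + 2 e⁻ → Zn, so n(Zn) = 0.4280 / 2 = 0.2140 mol.
m(Zn) = 0.2140 × 65.38 = 14.0 g.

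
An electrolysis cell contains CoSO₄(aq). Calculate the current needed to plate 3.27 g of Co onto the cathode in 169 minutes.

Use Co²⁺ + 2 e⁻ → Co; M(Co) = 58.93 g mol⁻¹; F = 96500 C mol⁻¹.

n(Co) = 3.27 / 58.93 = 0.05549 mol.
n(e⁻) = 2 × 0.05549 = 0.1110 mol.
Q = n(e⁻)·F = 0.1110 × 96500 = 10710 C.
I = Q/t = 10710 / 10140 s = 1.06 A.

1.06 A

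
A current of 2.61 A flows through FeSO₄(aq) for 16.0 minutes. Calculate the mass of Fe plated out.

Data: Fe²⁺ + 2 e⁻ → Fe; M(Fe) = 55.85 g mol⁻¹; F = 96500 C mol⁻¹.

0.725 g

Q = I·t = 2.610 A × 960.00 s = 2506 C.
n(e⁻) = Q/F = 2506 / 96500 = 0.02596 mol.
Fe²⁺ + 2 e⁻ → Fe, so n(Fe) = n(e⁻)/2 = 0.01298 mol.
m = n·M = 0.01298 × 55.85 = 0.725 g.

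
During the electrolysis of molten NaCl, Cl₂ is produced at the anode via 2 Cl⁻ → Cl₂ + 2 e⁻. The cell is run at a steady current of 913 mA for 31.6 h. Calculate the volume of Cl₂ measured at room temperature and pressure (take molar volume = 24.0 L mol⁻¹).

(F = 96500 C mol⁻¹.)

Q = I·t = 0.9130 A × 113760 s = 103900 C.
n(e⁻) = Q/F = 103900 / 96500 = 1.076 mol.
2 electrons are transferred per Cl₂ molecule, so n(Cl₂) = 1.076 / 2 = 0.5381 mol.
V = n × V_m = 0.5381 × 24.0 = 12.9 L.

12.9 L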